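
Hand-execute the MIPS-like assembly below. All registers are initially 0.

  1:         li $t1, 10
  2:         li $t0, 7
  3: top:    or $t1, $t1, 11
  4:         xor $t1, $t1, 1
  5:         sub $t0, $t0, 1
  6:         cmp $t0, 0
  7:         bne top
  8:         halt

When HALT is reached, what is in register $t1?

10

li $t1, 10 → $t1=10
li $t0, 7 → $t0=7
or $t1, $t1, 11 → $t1=10|11=11
xor $t1, $t1, 1 → $t1=11^1=10
sub $t0, $t0, 1 → $t0=7-1=6
cmp $t0, 0  (cmp 6,0)
bne top: taken
or $t1, $t1, 11 → $t1=10|11=11
xor $t1, $t1, 1 → $t1=11^1=10
sub $t0, $t0, 1 → $t0=6-1=5
cmp $t0, 0  (cmp 5,0)
bne top: taken
or $t1, $t1, 11 → $t1=10|11=11
xor $t1, $t1, 1 → $t1=11^1=10
sub $t0, $t0, 1 → $t0=5-1=4
cmp $t0, 0  (cmp 4,0)
bne top: taken
or $t1, $t1, 11 → $t1=10|11=11
xor $t1, $t1, 1 → $t1=11^1=10
sub $t0, $t0, 1 → $t0=4-1=3
cmp $t0, 0  (cmp 3,0)
bne top: taken
or $t1, $t1, 11 → $t1=10|11=11
xor $t1, $t1, 1 → $t1=11^1=10
sub $t0, $t0, 1 → $t0=3-1=2
cmp $t0, 0  (cmp 2,0)
bne top: taken
or $t1, $t1, 11 → $t1=10|11=11
xor $t1, $t1, 1 → $t1=11^1=10
sub $t0, $t0, 1 → $t0=2-1=1
cmp $t0, 0  (cmp 1,0)
bne top: taken
or $t1, $t1, 11 → $t1=10|11=11
xor $t1, $t1, 1 → $t1=11^1=10
sub $t0, $t0, 1 → $t0=1-1=0
cmp $t0, 0  (cmp 0,0)
bne top: not taken
halt.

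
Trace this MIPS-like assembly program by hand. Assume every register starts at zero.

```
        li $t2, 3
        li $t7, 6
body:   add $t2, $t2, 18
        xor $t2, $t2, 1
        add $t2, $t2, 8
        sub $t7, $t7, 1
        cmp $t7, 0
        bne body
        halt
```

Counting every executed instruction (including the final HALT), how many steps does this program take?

$t2=3
$t7=6
$t2=3+18=21
$t2=21^1=20
$t2=20+8=28
$t7=6-1=5
cmp $t7, 0  (cmp 5,0)
bne body: taken
$t2=28+18=46
$t2=46^1=47
$t2=47+8=55
$t7=5-1=4
cmp $t7, 0  (cmp 4,0)
bne body: taken
$t2=55+18=73
$t2=73^1=72
$t2=72+8=80
$t7=4-1=3
cmp $t7, 0  (cmp 3,0)
bne body: taken
$t2=80+18=98
$t2=98^1=99
$t2=99+8=107
$t7=3-1=2
cmp $t7, 0  (cmp 2,0)
bne body: taken
$t2=107+18=125
$t2=125^1=124
$t2=124+8=132
$t7=2-1=1
cmp $t7, 0  (cmp 1,0)
bne body: taken
$t2=132+18=150
$t2=150^1=151
$t2=151+8=159
$t7=1-1=0
cmp $t7, 0  (cmp 0,0)
bne body: not taken
halt.
Total executed instructions: 39.

39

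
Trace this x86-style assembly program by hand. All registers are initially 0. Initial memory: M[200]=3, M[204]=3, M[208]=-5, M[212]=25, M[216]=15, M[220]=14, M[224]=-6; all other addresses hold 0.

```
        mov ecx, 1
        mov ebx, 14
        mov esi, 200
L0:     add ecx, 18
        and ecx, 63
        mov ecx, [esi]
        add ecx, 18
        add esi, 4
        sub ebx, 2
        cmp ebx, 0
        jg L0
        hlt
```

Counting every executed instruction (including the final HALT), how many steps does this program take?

60

after mov ecx, 1: ecx=1
after mov ebx, 14: ebx=14
after mov esi, 200: esi=200
after add ecx, 18: ecx=1+18=19
after and ecx, 63: ecx=19&63=19
after mov ecx, [esi]: ecx=M[200]=3
after add ecx, 18: ecx=3+18=21
after add esi, 4: esi=200+4=204
after sub ebx, 2: ebx=14-2=12
cmp ebx, 0  (cmp 12,0)
jg L0: taken
after add ecx, 18: ecx=21+18=39
after and ecx, 63: ecx=39&63=39
after mov ecx, [esi]: ecx=M[204]=3
after add ecx, 18: ecx=3+18=21
after add esi, 4: esi=204+4=208
after sub ebx, 2: ebx=12-2=10
cmp ebx, 0  (cmp 10,0)
jg L0: taken
after add ecx, 18: ecx=21+18=39
after and ecx, 63: ecx=39&63=39
after mov ecx, [esi]: ecx=M[208]=-5
after add ecx, 18: ecx=(-5)+18=13
after add esi, 4: esi=208+4=212
after sub ebx, 2: ebx=10-2=8
cmp ebx, 0  (cmp 8,0)
jg L0: taken
after add ecx, 18: ecx=13+18=31
after and ecx, 63: ecx=31&63=31
after mov ecx, [esi]: ecx=M[212]=25
after add ecx, 18: ecx=25+18=43
after add esi, 4: esi=212+4=216
after sub ebx, 2: ebx=8-2=6
cmp ebx, 0  (cmp 6,0)
jg L0: taken
after add ecx, 18: ecx=43+18=61
after and ecx, 63: ecx=61&63=61
after mov ecx, [esi]: ecx=M[216]=15
after add ecx, 18: ecx=15+18=33
after add esi, 4: esi=216+4=220
after sub ebx, 2: ebx=6-2=4
cmp ebx, 0  (cmp 4,0)
jg L0: taken
after add ecx, 18: ecx=33+18=51
after and ecx, 63: ecx=51&63=51
after mov ecx, [esi]: ecx=M[220]=14
after add ecx, 18: ecx=14+18=32
after add esi, 4: esi=220+4=224
after sub ebx, 2: ebx=4-2=2
cmp ebx, 0  (cmp 2,0)
jg L0: taken
after add ecx, 18: ecx=32+18=50
after and ecx, 63: ecx=50&63=50
after mov ecx, [esi]: ecx=M[224]=-6
after add ecx, 18: ecx=(-6)+18=12
after add esi, 4: esi=224+4=228
after sub ebx, 2: ebx=2-2=0
cmp ebx, 0  (cmp 0,0)
jg L0: not taken
halt.
Total executed instructions: 60.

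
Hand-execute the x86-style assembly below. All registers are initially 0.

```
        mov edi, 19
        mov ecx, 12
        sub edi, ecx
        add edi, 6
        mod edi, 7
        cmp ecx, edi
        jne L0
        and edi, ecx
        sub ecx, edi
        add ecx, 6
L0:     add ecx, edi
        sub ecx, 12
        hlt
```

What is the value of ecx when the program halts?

after mov edi, 19: edi=19
after mov ecx, 12: ecx=12
after sub edi, ecx: edi=19-12=7
after add edi, 6: edi=7+6=13
after mod edi, 7: edi=13%7=6
cmp ecx, edi  (cmp 12,6)
jne L0: taken
after add ecx, edi: ecx=12+6=18
after sub ecx, 12: ecx=18-12=6
halt.

6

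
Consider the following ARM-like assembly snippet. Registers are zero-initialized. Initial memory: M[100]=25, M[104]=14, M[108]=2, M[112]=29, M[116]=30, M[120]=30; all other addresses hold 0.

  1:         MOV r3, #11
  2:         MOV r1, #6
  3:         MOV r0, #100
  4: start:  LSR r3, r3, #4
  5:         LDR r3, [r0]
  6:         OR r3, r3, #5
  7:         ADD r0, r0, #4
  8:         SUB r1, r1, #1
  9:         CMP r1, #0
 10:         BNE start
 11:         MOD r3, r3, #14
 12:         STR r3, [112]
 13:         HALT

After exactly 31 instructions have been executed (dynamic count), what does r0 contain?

MOV r3, #11 → r3=11
MOV r1, #6 → r1=6
MOV r0, #100 → r0=100
LSR r3, r3, #4 → r3=11>>4=0
LDR r3, [r0] → r3=M[100]=25
OR r3, r3, #5 → r3=25|5=29
ADD r0, r0, #4 → r0=100+4=104
SUB r1, r1, #1 → r1=6-1=5
CMP r1, #0  (cmp 5,0)
BNE start: taken
LSR r3, r3, #4 → r3=29>>4=1
LDR r3, [r0] → r3=M[104]=14
OR r3, r3, #5 → r3=14|5=15
ADD r0, r0, #4 → r0=104+4=108
SUB r1, r1, #1 → r1=5-1=4
CMP r1, #0  (cmp 4,0)
BNE start: taken
LSR r3, r3, #4 → r3=15>>4=0
LDR r3, [r0] → r3=M[108]=2
OR r3, r3, #5 → r3=2|5=7
ADD r0, r0, #4 → r0=108+4=112
SUB r1, r1, #1 → r1=4-1=3
CMP r1, #0  (cmp 3,0)
BNE start: taken
LSR r3, r3, #4 → r3=7>>4=0
LDR r3, [r0] → r3=M[112]=29
OR r3, r3, #5 → r3=29|5=29
ADD r0, r0, #4 → r0=112+4=116
SUB r1, r1, #1 → r1=3-1=2
CMP r1, #0  (cmp 2,0)
BNE start: taken
After step 31: r0 = 116.

116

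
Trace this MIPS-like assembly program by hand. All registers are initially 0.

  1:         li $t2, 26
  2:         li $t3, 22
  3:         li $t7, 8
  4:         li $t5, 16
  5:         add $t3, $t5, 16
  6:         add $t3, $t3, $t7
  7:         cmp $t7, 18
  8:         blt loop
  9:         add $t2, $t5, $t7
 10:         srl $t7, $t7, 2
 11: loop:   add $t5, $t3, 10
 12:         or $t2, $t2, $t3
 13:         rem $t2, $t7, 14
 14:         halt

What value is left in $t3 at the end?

after li $t2, 26: $t2=26
after li $t3, 22: $t3=22
after li $t7, 8: $t7=8
after li $t5, 16: $t5=16
after add $t3, $t5, 16: $t3=16+16=32
after add $t3, $t3, $t7: $t3=32+8=40
cmp $t7, 18  (cmp 8,18)
blt loop: taken
after add $t5, $t3, 10: $t5=40+10=50
after or $t2, $t2, $t3: $t2=26|40=58
after rem $t2, $t7, 14: $t2=8%14=8
halt.

40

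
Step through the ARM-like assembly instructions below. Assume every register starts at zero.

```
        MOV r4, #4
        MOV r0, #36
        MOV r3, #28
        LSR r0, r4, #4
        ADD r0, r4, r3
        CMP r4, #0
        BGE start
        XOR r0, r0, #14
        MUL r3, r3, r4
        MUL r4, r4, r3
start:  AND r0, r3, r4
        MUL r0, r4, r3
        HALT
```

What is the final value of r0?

MOV r4, #4 → r4=4
MOV r0, #36 → r0=36
MOV r3, #28 → r3=28
LSR r0, r4, #4 → r0=4>>4=0
ADD r0, r4, r3 → r0=4+28=32
CMP r4, #0  (cmp 4,0)
BGE start: taken
AND r0, r3, r4 → r0=28&4=4
MUL r0, r4, r3 → r0=4*28=112
halt.

112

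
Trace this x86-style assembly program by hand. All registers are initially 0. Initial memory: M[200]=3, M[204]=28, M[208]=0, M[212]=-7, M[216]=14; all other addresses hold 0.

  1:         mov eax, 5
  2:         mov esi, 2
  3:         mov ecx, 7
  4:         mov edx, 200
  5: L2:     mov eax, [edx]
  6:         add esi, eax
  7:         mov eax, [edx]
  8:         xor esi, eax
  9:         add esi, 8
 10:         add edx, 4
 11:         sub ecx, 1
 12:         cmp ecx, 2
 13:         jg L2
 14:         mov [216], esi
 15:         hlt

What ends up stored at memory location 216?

mov eax, 5 → eax=5
mov esi, 2 → esi=2
mov ecx, 7 → ecx=7
mov edx, 200 → edx=200
mov eax, [edx] → eax=M[200]=3
add esi, eax → esi=2+3=5
mov eax, [edx] → eax=M[200]=3
xor esi, eax → esi=5^3=6
add esi, 8 → esi=6+8=14
add edx, 4 → edx=200+4=204
sub ecx, 1 → ecx=7-1=6
cmp ecx, 2  (cmp 6,2)
jg L2: taken
mov eax, [edx] → eax=M[204]=28
add esi, eax → esi=14+28=42
mov eax, [edx] → eax=M[204]=28
xor esi, eax → esi=42^28=54
add esi, 8 → esi=54+8=62
add edx, 4 → edx=204+4=208
sub ecx, 1 → ecx=6-1=5
cmp ecx, 2  (cmp 5,2)
jg L2: taken
mov eax, [edx] → eax=M[208]=0
add esi, eax → esi=62+0=62
mov eax, [edx] → eax=M[208]=0
xor esi, eax → esi=62^0=62
add esi, 8 → esi=62+8=70
add edx, 4 → edx=208+4=212
sub ecx, 1 → ecx=5-1=4
cmp ecx, 2  (cmp 4,2)
jg L2: taken
mov eax, [edx] → eax=M[212]=-7
add esi, eax → esi=70+(-7)=63
mov eax, [edx] → eax=M[212]=-7
xor esi, eax → esi=63^(-7)=-58
add esi, 8 → esi=(-58)+8=-50
add edx, 4 → edx=212+4=216
sub ecx, 1 → ecx=4-1=3
cmp ecx, 2  (cmp 3,2)
jg L2: taken
mov eax, [edx] → eax=M[216]=14
add esi, eax → esi=(-50)+14=-36
mov eax, [edx] → eax=M[216]=14
xor esi, eax → esi=(-36)^14=-46
add esi, 8 → esi=(-46)+8=-38
add edx, 4 → edx=216+4=220
sub ecx, 1 → ecx=3-1=2
cmp ecx, 2  (cmp 2,2)
jg L2: not taken
mov [216], esi → M[216]=-38
halt.

-38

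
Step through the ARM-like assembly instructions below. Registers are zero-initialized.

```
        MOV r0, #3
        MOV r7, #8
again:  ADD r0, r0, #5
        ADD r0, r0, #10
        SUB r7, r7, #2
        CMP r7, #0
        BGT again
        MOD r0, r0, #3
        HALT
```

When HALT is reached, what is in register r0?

0

r0=3
r7=8
r0=3+5=8
r0=8+10=18
r7=8-2=6
CMP r7, #0  (cmp 6,0)
BGT again: taken
r0=18+5=23
r0=23+10=33
r7=6-2=4
CMP r7, #0  (cmp 4,0)
BGT again: taken
r0=33+5=38
r0=38+10=48
r7=4-2=2
CMP r7, #0  (cmp 2,0)
BGT again: taken
r0=48+5=53
r0=53+10=63
r7=2-2=0
CMP r7, #0  (cmp 0,0)
BGT again: not taken
r0=63%3=0
halt.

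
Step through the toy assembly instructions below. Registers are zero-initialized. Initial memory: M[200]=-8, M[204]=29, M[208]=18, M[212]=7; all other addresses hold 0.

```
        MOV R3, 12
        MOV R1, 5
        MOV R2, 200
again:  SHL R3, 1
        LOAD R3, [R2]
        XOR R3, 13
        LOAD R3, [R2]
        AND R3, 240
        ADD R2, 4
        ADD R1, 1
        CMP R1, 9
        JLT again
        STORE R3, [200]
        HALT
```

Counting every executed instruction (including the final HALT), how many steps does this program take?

41

R3=12
R1=5
R2=200
R3=12<<1=24
R3=M[200]=-8
R3=(-8)^13=-11
R3=M[200]=-8
R3=(-8)&240=240
R2=200+4=204
R1=5+1=6
CMP R1, 9  (cmp 6,9)
JLT again: taken
R3=240<<1=480
R3=M[204]=29
R3=29^13=16
R3=M[204]=29
R3=29&240=16
R2=204+4=208
R1=6+1=7
CMP R1, 9  (cmp 7,9)
JLT again: taken
R3=16<<1=32
R3=M[208]=18
R3=18^13=31
R3=M[208]=18
R3=18&240=16
R2=208+4=212
R1=7+1=8
CMP R1, 9  (cmp 8,9)
JLT again: taken
R3=16<<1=32
R3=M[212]=7
R3=7^13=10
R3=M[212]=7
R3=7&240=0
R2=212+4=216
R1=8+1=9
CMP R1, 9  (cmp 9,9)
JLT again: not taken
STORE R3, [200] → M[200]=0
halt.
Total executed instructions: 41.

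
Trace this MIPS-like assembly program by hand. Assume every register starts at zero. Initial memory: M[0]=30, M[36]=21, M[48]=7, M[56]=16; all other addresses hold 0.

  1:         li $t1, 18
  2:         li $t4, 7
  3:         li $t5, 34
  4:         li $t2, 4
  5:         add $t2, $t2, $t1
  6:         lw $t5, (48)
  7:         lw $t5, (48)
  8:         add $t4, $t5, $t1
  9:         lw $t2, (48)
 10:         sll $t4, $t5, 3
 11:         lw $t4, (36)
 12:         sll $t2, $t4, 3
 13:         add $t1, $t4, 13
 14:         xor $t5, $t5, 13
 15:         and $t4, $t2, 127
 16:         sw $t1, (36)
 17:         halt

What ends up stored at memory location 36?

after li $t1, 18: $t1=18
after li $t4, 7: $t4=7
after li $t5, 34: $t5=34
after li $t2, 4: $t2=4
after add $t2, $t2, $t1: $t2=4+18=22
after lw $t5, (48): $t5=M[48]=7
after lw $t5, (48): $t5=M[48]=7
after add $t4, $t5, $t1: $t4=7+18=25
after lw $t2, (48): $t2=M[48]=7
after sll $t4, $t5, 3: $t4=7<<3=56
after lw $t4, (36): $t4=M[36]=21
after sll $t2, $t4, 3: $t2=21<<3=168
after add $t1, $t4, 13: $t1=21+13=34
after xor $t5, $t5, 13: $t5=7^13=10
after and $t4, $t2, 127: $t4=168&127=40
sw $t1, (36) → M[36]=34
halt.

34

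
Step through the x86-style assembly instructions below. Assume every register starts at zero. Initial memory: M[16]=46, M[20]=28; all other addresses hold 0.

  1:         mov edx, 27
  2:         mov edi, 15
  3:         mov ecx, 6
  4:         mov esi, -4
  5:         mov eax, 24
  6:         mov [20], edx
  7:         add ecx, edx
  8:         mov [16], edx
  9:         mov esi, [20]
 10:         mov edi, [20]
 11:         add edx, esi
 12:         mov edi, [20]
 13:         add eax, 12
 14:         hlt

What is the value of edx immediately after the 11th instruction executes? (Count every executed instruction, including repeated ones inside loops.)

54

edx=27
edi=15
ecx=6
esi=-4
eax=24
mov [20], edx → M[20]=27
ecx=6+27=33
mov [16], edx → M[16]=27
esi=M[20]=27
edi=M[20]=27
edx=27+27=54
After step 11: edx = 54.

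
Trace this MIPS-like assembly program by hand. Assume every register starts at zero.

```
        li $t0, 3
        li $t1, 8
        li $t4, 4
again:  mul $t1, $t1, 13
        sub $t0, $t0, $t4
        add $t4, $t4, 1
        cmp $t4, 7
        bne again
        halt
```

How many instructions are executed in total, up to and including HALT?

after li $t0, 3: $t0=3
after li $t1, 8: $t1=8
after li $t4, 4: $t4=4
after mul $t1, $t1, 13: $t1=8*13=104
after sub $t0, $t0, $t4: $t0=3-4=-1
after add $t4, $t4, 1: $t4=4+1=5
cmp $t4, 7  (cmp 5,7)
bne again: taken
after mul $t1, $t1, 13: $t1=104*13=1352
after sub $t0, $t0, $t4: $t0=(-1)-5=-6
after add $t4, $t4, 1: $t4=5+1=6
cmp $t4, 7  (cmp 6,7)
bne again: taken
after mul $t1, $t1, 13: $t1=1352*13=17576
after sub $t0, $t0, $t4: $t0=(-6)-6=-12
after add $t4, $t4, 1: $t4=6+1=7
cmp $t4, 7  (cmp 7,7)
bne again: not taken
halt.
Total executed instructions: 19.

19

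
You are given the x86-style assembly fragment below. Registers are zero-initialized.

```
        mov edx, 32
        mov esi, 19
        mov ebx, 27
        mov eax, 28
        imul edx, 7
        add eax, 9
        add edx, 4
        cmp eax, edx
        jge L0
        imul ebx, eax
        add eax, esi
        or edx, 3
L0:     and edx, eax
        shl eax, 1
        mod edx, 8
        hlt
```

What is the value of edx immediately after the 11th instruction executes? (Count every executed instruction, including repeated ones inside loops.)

edx=32
esi=19
ebx=27
eax=28
edx=32*7=224
eax=28+9=37
edx=224+4=228
cmp eax, edx  (cmp 37,228)
jge L0: not taken
ebx=27*37=999
eax=37+19=56
After step 11: edx = 228.

228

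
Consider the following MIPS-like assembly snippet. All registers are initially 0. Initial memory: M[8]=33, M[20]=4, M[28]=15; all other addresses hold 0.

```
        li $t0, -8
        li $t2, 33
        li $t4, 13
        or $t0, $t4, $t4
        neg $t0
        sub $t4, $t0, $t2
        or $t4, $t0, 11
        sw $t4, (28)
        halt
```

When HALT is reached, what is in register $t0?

-13

li $t0, -8 → $t0=-8
li $t2, 33 → $t2=33
li $t4, 13 → $t4=13
or $t0, $t4, $t4 → $t0=13|13=13
neg $t0 → $t0=-(13)=-13
sub $t4, $t0, $t2 → $t4=(-13)-33=-46
or $t4, $t0, 11 → $t4=(-13)|11=-5
sw $t4, (28) → M[28]=-5
halt.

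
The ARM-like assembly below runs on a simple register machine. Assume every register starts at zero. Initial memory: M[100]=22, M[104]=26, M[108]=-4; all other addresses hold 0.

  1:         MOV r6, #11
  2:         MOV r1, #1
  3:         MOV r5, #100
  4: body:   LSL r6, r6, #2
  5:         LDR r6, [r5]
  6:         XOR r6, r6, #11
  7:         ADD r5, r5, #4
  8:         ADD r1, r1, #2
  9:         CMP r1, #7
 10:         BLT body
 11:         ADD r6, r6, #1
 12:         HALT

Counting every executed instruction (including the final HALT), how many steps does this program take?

MOV r6, #11 → r6=11
MOV r1, #1 → r1=1
MOV r5, #100 → r5=100
LSL r6, r6, #2 → r6=11<<2=44
LDR r6, [r5] → r6=M[100]=22
XOR r6, r6, #11 → r6=22^11=29
ADD r5, r5, #4 → r5=100+4=104
ADD r1, r1, #2 → r1=1+2=3
CMP r1, #7  (cmp 3,7)
BLT body: taken
LSL r6, r6, #2 → r6=29<<2=116
LDR r6, [r5] → r6=M[104]=26
XOR r6, r6, #11 → r6=26^11=17
ADD r5, r5, #4 → r5=104+4=108
ADD r1, r1, #2 → r1=3+2=5
CMP r1, #7  (cmp 5,7)
BLT body: taken
LSL r6, r6, #2 → r6=17<<2=68
LDR r6, [r5] → r6=M[108]=-4
XOR r6, r6, #11 → r6=(-4)^11=-9
ADD r5, r5, #4 → r5=108+4=112
ADD r1, r1, #2 → r1=5+2=7
CMP r1, #7  (cmp 7,7)
BLT body: not taken
ADD r6, r6, #1 → r6=(-9)+1=-8
halt.
Total executed instructions: 26.

26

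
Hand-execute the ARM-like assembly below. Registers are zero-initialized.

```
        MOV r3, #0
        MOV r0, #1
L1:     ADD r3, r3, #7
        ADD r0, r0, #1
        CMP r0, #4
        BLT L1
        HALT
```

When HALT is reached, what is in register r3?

r3=0
r0=1
r3=0+7=7
r0=1+1=2
CMP r0, #4  (cmp 2,4)
BLT L1: taken
r3=7+7=14
r0=2+1=3
CMP r0, #4  (cmp 3,4)
BLT L1: taken
r3=14+7=21
r0=3+1=4
CMP r0, #4  (cmp 4,4)
BLT L1: not taken
halt.

21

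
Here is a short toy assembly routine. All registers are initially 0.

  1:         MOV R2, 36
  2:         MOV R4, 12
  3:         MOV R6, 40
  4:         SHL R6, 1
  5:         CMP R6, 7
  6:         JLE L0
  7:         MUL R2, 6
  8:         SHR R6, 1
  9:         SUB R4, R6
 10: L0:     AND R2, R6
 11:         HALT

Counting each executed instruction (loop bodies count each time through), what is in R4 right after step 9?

-28

after MOV R2, 36: R2=36
after MOV R4, 12: R4=12
after MOV R6, 40: R6=40
after SHL R6, 1: R6=40<<1=80
CMP R6, 7  (cmp 80,7)
JLE L0: not taken
after MUL R2, 6: R2=36*6=216
after SHR R6, 1: R6=80>>1=40
after SUB R4, R6: R4=12-40=-28
After step 9: R4 = -28.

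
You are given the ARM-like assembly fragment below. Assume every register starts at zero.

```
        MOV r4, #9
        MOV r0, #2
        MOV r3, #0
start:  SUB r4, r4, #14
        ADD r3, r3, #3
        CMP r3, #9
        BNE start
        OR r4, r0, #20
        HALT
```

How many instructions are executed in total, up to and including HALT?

17

r4=9
r0=2
r3=0
r4=9-14=-5
r3=0+3=3
CMP r3, #9  (cmp 3,9)
BNE start: taken
r4=(-5)-14=-19
r3=3+3=6
CMP r3, #9  (cmp 6,9)
BNE start: taken
r4=(-19)-14=-33
r3=6+3=9
CMP r3, #9  (cmp 9,9)
BNE start: not taken
r4=2|20=22
halt.
Total executed instructions: 17.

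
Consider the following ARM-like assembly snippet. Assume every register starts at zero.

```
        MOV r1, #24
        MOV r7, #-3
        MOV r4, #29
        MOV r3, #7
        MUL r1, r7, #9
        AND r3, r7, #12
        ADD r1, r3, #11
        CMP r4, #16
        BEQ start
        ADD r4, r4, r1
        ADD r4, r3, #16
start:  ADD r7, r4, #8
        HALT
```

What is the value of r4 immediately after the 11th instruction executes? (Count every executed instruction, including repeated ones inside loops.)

28

r1=24
r7=-3
r4=29
r3=7
r1=(-3)*9=-27
r3=(-3)&12=12
r1=12+11=23
CMP r4, #16  (cmp 29,16)
BEQ start: not taken
r4=29+23=52
r4=12+16=28
After step 11: r4 = 28.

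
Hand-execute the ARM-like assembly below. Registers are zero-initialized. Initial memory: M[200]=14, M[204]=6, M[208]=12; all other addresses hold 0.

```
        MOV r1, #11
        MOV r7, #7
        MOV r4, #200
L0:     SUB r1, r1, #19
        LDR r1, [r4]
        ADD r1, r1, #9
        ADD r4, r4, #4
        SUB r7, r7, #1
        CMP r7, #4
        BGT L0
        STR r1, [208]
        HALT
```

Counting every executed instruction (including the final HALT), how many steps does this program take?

MOV r1, #11 → r1=11
MOV r7, #7 → r7=7
MOV r4, #200 → r4=200
SUB r1, r1, #19 → r1=11-19=-8
LDR r1, [r4] → r1=M[200]=14
ADD r1, r1, #9 → r1=14+9=23
ADD r4, r4, #4 → r4=200+4=204
SUB r7, r7, #1 → r7=7-1=6
CMP r7, #4  (cmp 6,4)
BGT L0: taken
SUB r1, r1, #19 → r1=23-19=4
LDR r1, [r4] → r1=M[204]=6
ADD r1, r1, #9 → r1=6+9=15
ADD r4, r4, #4 → r4=204+4=208
SUB r7, r7, #1 → r7=6-1=5
CMP r7, #4  (cmp 5,4)
BGT L0: taken
SUB r1, r1, #19 → r1=15-19=-4
LDR r1, [r4] → r1=M[208]=12
ADD r1, r1, #9 → r1=12+9=21
ADD r4, r4, #4 → r4=208+4=212
SUB r7, r7, #1 → r7=5-1=4
CMP r7, #4  (cmp 4,4)
BGT L0: not taken
STR r1, [208] → M[208]=21
halt.
Total executed instructions: 26.

26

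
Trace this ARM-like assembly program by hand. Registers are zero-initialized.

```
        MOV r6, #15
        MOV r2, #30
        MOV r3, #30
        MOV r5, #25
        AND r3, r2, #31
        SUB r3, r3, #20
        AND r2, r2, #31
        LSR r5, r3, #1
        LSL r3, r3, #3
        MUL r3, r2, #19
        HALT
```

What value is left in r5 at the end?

5

MOV r6, #15 → r6=15
MOV r2, #30 → r2=30
MOV r3, #30 → r3=30
MOV r5, #25 → r5=25
AND r3, r2, #31 → r3=30&31=30
SUB r3, r3, #20 → r3=30-20=10
AND r2, r2, #31 → r2=30&31=30
LSR r5, r3, #1 → r5=10>>1=5
LSL r3, r3, #3 → r3=10<<3=80
MUL r3, r2, #19 → r3=30*19=570
halt.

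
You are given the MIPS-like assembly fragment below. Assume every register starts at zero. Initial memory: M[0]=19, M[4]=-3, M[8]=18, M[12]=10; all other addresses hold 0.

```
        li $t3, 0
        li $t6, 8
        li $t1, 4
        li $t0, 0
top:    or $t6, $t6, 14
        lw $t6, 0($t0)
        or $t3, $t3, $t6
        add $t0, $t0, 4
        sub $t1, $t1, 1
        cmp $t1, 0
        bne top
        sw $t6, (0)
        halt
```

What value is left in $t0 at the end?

$t3=0
$t6=8
$t1=4
$t0=0
$t6=8|14=14
$t6=M[0]=19
$t3=0|19=19
$t0=0+4=4
$t1=4-1=3
cmp $t1, 0  (cmp 3,0)
bne top: taken
$t6=19|14=31
$t6=M[4]=-3
$t3=19|(-3)=-1
$t0=4+4=8
$t1=3-1=2
cmp $t1, 0  (cmp 2,0)
bne top: taken
$t6=(-3)|14=-1
$t6=M[8]=18
$t3=(-1)|18=-1
$t0=8+4=12
$t1=2-1=1
cmp $t1, 0  (cmp 1,0)
bne top: taken
$t6=18|14=30
$t6=M[12]=10
$t3=(-1)|10=-1
$t0=12+4=16
$t1=1-1=0
cmp $t1, 0  (cmp 0,0)
bne top: not taken
sw $t6, (0) → M[0]=10
halt.

16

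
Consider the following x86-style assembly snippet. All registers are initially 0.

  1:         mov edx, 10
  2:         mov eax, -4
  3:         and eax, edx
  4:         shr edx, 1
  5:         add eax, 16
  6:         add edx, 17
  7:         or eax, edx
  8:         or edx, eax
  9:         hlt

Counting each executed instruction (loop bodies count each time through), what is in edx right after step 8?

30

after mov edx, 10: edx=10
after mov eax, -4: eax=-4
after and eax, edx: eax=(-4)&10=8
after shr edx, 1: edx=10>>1=5
after add eax, 16: eax=8+16=24
after add edx, 17: edx=5+17=22
after or eax, edx: eax=24|22=30
after or edx, eax: edx=22|30=30
After step 8: edx = 30.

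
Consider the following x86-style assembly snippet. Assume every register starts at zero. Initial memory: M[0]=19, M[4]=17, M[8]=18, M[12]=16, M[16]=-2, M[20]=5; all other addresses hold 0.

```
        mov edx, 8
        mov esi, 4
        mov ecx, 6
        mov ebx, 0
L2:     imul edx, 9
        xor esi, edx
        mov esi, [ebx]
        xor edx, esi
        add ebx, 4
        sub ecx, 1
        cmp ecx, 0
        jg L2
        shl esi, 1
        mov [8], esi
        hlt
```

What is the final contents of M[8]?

10

mov edx, 8 → edx=8
mov esi, 4 → esi=4
mov ecx, 6 → ecx=6
mov ebx, 0 → ebx=0
imul edx, 9 → edx=8*9=72
xor esi, edx → esi=4^72=76
mov esi, [ebx] → esi=M[0]=19
xor edx, esi → edx=72^19=91
add ebx, 4 → ebx=0+4=4
sub ecx, 1 → ecx=6-1=5
cmp ecx, 0  (cmp 5,0)
jg L2: taken
imul edx, 9 → edx=91*9=819
xor esi, edx → esi=19^819=800
mov esi, [ebx] → esi=M[4]=17
xor edx, esi → edx=819^17=802
add ebx, 4 → ebx=4+4=8
sub ecx, 1 → ecx=5-1=4
cmp ecx, 0  (cmp 4,0)
jg L2: taken
imul edx, 9 → edx=802*9=7218
xor esi, edx → esi=17^7218=7203
mov esi, [ebx] → esi=M[8]=18
xor edx, esi → edx=7218^18=7200
add ebx, 4 → ebx=8+4=12
sub ecx, 1 → ecx=4-1=3
cmp ecx, 0  (cmp 3,0)
jg L2: taken
imul edx, 9 → edx=7200*9=64800
xor esi, edx → esi=18^64800=64818
mov esi, [ebx] → esi=M[12]=16
xor edx, esi → edx=64800^16=64816
add ebx, 4 → ebx=12+4=16
sub ecx, 1 → ecx=3-1=2
cmp ecx, 0  (cmp 2,0)
jg L2: taken
imul edx, 9 → edx=64816*9=583344
xor esi, edx → esi=16^583344=583328
mov esi, [ebx] → esi=M[16]=-2
xor edx, esi → edx=583344^(-2)=-583346
add ebx, 4 → ebx=16+4=20
sub ecx, 1 → ecx=2-1=1
cmp ecx, 0  (cmp 1,0)
jg L2: taken
imul edx, 9 → edx=(-583346)*9=-5250114
xor esi, edx → esi=(-2)^(-5250114)=5250112
mov esi, [ebx] → esi=M[20]=5
xor edx, esi → edx=(-5250114)^5=-5250117
add ebx, 4 → ebx=20+4=24
sub ecx, 1 → ecx=1-1=0
cmp ecx, 0  (cmp 0,0)
jg L2: not taken
shl esi, 1 → esi=5<<1=10
mov [8], esi → M[8]=10
halt.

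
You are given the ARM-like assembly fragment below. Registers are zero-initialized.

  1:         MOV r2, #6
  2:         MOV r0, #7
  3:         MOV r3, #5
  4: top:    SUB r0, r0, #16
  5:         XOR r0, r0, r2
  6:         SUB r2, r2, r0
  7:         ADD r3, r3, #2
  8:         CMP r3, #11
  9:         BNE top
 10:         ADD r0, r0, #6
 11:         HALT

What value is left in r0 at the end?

-53

MOV r2, #6 → r2=6
MOV r0, #7 → r0=7
MOV r3, #5 → r3=5
SUB r0, r0, #16 → r0=7-16=-9
XOR r0, r0, r2 → r0=(-9)^6=-15
SUB r2, r2, r0 → r2=6-(-15)=21
ADD r3, r3, #2 → r3=5+2=7
CMP r3, #11  (cmp 7,11)
BNE top: taken
SUB r0, r0, #16 → r0=(-15)-16=-31
XOR r0, r0, r2 → r0=(-31)^21=-12
SUB r2, r2, r0 → r2=21-(-12)=33
ADD r3, r3, #2 → r3=7+2=9
CMP r3, #11  (cmp 9,11)
BNE top: taken
SUB r0, r0, #16 → r0=(-12)-16=-28
XOR r0, r0, r2 → r0=(-28)^33=-59
SUB r2, r2, r0 → r2=33-(-59)=92
ADD r3, r3, #2 → r3=9+2=11
CMP r3, #11  (cmp 11,11)
BNE top: not taken
ADD r0, r0, #6 → r0=(-59)+6=-53
halt.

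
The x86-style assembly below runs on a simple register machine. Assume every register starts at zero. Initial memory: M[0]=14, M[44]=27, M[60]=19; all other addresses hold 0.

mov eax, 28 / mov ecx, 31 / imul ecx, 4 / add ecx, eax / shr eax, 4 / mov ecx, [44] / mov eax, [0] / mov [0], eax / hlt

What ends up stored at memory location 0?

mov eax, 28 → eax=28
mov ecx, 31 → ecx=31
imul ecx, 4 → ecx=31*4=124
add ecx, eax → ecx=124+28=152
shr eax, 4 → eax=28>>4=1
mov ecx, [44] → ecx=M[44]=27
mov eax, [0] → eax=M[0]=14
mov [0], eax → M[0]=14
halt.

14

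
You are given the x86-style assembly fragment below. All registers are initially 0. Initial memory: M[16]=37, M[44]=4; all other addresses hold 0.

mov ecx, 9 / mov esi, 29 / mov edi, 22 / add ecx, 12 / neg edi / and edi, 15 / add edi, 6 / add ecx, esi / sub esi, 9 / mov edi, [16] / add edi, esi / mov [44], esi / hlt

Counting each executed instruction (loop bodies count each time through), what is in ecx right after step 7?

ecx=9
esi=29
edi=22
ecx=9+12=21
edi=-(22)=-22
edi=(-22)&15=10
edi=10+6=16
After step 7: ecx = 21.

21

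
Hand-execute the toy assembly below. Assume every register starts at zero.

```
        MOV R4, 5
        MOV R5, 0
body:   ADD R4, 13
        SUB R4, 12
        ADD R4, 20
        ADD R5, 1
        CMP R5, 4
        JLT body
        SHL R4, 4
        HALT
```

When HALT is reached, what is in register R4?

after MOV R4, 5: R4=5
after MOV R5, 0: R5=0
after ADD R4, 13: R4=5+13=18
after SUB R4, 12: R4=18-12=6
after ADD R4, 20: R4=6+20=26
after ADD R5, 1: R5=0+1=1
CMP R5, 4  (cmp 1,4)
JLT body: taken
after ADD R4, 13: R4=26+13=39
after SUB R4, 12: R4=39-12=27
after ADD R4, 20: R4=27+20=47
after ADD R5, 1: R5=1+1=2
CMP R5, 4  (cmp 2,4)
JLT body: taken
after ADD R4, 13: R4=47+13=60
after SUB R4, 12: R4=60-12=48
after ADD R4, 20: R4=48+20=68
after ADD R5, 1: R5=2+1=3
CMP R5, 4  (cmp 3,4)
JLT body: taken
after ADD R4, 13: R4=68+13=81
after SUB R4, 12: R4=81-12=69
after ADD R4, 20: R4=69+20=89
after ADD R5, 1: R5=3+1=4
CMP R5, 4  (cmp 4,4)
JLT body: not taken
after SHL R4, 4: R4=89<<4=1424
halt.

1424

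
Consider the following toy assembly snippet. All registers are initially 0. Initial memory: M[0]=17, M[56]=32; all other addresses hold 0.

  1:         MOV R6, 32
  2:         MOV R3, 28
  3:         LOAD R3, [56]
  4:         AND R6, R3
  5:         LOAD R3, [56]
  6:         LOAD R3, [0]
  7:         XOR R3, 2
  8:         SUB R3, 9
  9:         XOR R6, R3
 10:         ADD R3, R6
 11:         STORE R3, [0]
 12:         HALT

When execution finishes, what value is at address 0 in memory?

52

MOV R6, 32 → R6=32
MOV R3, 28 → R3=28
LOAD R3, [56] → R3=M[56]=32
AND R6, R3 → R6=32&32=32
LOAD R3, [56] → R3=M[56]=32
LOAD R3, [0] → R3=M[0]=17
XOR R3, 2 → R3=17^2=19
SUB R3, 9 → R3=19-9=10
XOR R6, R3 → R6=32^10=42
ADD R3, R6 → R3=10+42=52
STORE R3, [0] → M[0]=52
halt.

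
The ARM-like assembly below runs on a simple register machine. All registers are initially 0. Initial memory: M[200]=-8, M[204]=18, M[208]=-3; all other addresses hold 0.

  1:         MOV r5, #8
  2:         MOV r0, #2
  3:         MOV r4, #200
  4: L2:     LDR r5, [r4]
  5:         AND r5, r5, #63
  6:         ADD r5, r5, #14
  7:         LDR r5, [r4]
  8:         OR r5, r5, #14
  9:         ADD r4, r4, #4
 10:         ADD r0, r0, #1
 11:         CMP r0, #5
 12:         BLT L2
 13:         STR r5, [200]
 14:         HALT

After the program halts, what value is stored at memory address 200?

after MOV r5, #8: r5=8
after MOV r0, #2: r0=2
after MOV r4, #200: r4=200
after LDR r5, [r4]: r5=M[200]=-8
after AND r5, r5, #63: r5=(-8)&63=56
after ADD r5, r5, #14: r5=56+14=70
after LDR r5, [r4]: r5=M[200]=-8
after OR r5, r5, #14: r5=(-8)|14=-2
after ADD r4, r4, #4: r4=200+4=204
after ADD r0, r0, #1: r0=2+1=3
CMP r0, #5  (cmp 3,5)
BLT L2: taken
after LDR r5, [r4]: r5=M[204]=18
after AND r5, r5, #63: r5=18&63=18
after ADD r5, r5, #14: r5=18+14=32
after LDR r5, [r4]: r5=M[204]=18
after OR r5, r5, #14: r5=18|14=30
after ADD r4, r4, #4: r4=204+4=208
after ADD r0, r0, #1: r0=3+1=4
CMP r0, #5  (cmp 4,5)
BLT L2: taken
after LDR r5, [r4]: r5=M[208]=-3
after AND r5, r5, #63: r5=(-3)&63=61
after ADD r5, r5, #14: r5=61+14=75
after LDR r5, [r4]: r5=M[208]=-3
after OR r5, r5, #14: r5=(-3)|14=-1
after ADD r4, r4, #4: r4=208+4=212
after ADD r0, r0, #1: r0=4+1=5
CMP r0, #5  (cmp 5,5)
BLT L2: not taken
STR r5, [200] → M[200]=-1
halt.

-1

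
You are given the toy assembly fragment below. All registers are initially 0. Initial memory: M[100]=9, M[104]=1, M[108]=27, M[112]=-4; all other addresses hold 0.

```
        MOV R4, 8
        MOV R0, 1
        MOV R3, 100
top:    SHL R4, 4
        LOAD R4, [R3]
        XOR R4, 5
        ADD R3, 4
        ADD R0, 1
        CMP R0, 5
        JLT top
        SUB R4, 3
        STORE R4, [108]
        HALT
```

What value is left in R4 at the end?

-10

after MOV R4, 8: R4=8
after MOV R0, 1: R0=1
after MOV R3, 100: R3=100
after SHL R4, 4: R4=8<<4=128
after LOAD R4, [R3]: R4=M[100]=9
after XOR R4, 5: R4=9^5=12
after ADD R3, 4: R3=100+4=104
after ADD R0, 1: R0=1+1=2
CMP R0, 5  (cmp 2,5)
JLT top: taken
after SHL R4, 4: R4=12<<4=192
after LOAD R4, [R3]: R4=M[104]=1
after XOR R4, 5: R4=1^5=4
after ADD R3, 4: R3=104+4=108
after ADD R0, 1: R0=2+1=3
CMP R0, 5  (cmp 3,5)
JLT top: taken
after SHL R4, 4: R4=4<<4=64
after LOAD R4, [R3]: R4=M[108]=27
after XOR R4, 5: R4=27^5=30
after ADD R3, 4: R3=108+4=112
after ADD R0, 1: R0=3+1=4
CMP R0, 5  (cmp 4,5)
JLT top: taken
after SHL R4, 4: R4=30<<4=480
after LOAD R4, [R3]: R4=M[112]=-4
after XOR R4, 5: R4=(-4)^5=-7
after ADD R3, 4: R3=112+4=116
after ADD R0, 1: R0=4+1=5
CMP R0, 5  (cmp 5,5)
JLT top: not taken
after SUB R4, 3: R4=(-7)-3=-10
STORE R4, [108] → M[108]=-10
halt.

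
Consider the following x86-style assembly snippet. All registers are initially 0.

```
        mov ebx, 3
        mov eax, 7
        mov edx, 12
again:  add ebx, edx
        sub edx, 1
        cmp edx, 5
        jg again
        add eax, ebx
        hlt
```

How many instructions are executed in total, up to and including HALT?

33

after mov ebx, 3: ebx=3
after mov eax, 7: eax=7
after mov edx, 12: edx=12
after add ebx, edx: ebx=3+12=15
after sub edx, 1: edx=12-1=11
cmp edx, 5  (cmp 11,5)
jg again: taken
after add ebx, edx: ebx=15+11=26
after sub edx, 1: edx=11-1=10
cmp edx, 5  (cmp 10,5)
jg again: taken
after add ebx, edx: ebx=26+10=36
after sub edx, 1: edx=10-1=9
cmp edx, 5  (cmp 9,5)
jg again: taken
after add ebx, edx: ebx=36+9=45
after sub edx, 1: edx=9-1=8
cmp edx, 5  (cmp 8,5)
jg again: taken
after add ebx, edx: ebx=45+8=53
after sub edx, 1: edx=8-1=7
cmp edx, 5  (cmp 7,5)
jg again: taken
after add ebx, edx: ebx=53+7=60
after sub edx, 1: edx=7-1=6
cmp edx, 5  (cmp 6,5)
jg again: taken
after add ebx, edx: ebx=60+6=66
after sub edx, 1: edx=6-1=5
cmp edx, 5  (cmp 5,5)
jg again: not taken
after add eax, ebx: eax=7+66=73
halt.
Total executed instructions: 33.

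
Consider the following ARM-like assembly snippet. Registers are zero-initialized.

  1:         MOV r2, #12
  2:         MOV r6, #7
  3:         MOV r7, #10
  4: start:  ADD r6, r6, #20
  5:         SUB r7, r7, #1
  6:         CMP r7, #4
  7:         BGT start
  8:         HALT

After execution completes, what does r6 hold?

MOV r2, #12 → r2=12
MOV r6, #7 → r6=7
MOV r7, #10 → r7=10
ADD r6, r6, #20 → r6=7+20=27
SUB r7, r7, #1 → r7=10-1=9
CMP r7, #4  (cmp 9,4)
BGT start: taken
ADD r6, r6, #20 → r6=27+20=47
SUB r7, r7, #1 → r7=9-1=8
CMP r7, #4  (cmp 8,4)
BGT start: taken
ADD r6, r6, #20 → r6=47+20=67
SUB r7, r7, #1 → r7=8-1=7
CMP r7, #4  (cmp 7,4)
BGT start: taken
ADD r6, r6, #20 → r6=67+20=87
SUB r7, r7, #1 → r7=7-1=6
CMP r7, #4  (cmp 6,4)
BGT start: taken
ADD r6, r6, #20 → r6=87+20=107
SUB r7, r7, #1 → r7=6-1=5
CMP r7, #4  (cmp 5,4)
BGT start: taken
ADD r6, r6, #20 → r6=107+20=127
SUB r7, r7, #1 → r7=5-1=4
CMP r7, #4  (cmp 4,4)
BGT start: not taken
halt.

127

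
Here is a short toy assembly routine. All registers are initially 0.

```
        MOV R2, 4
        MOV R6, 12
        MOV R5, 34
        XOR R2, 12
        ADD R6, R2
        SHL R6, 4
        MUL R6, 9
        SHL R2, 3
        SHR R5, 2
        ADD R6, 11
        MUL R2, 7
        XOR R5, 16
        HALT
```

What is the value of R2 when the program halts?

448

R2=4
R6=12
R5=34
R2=4^12=8
R6=12+8=20
R6=20<<4=320
R6=320*9=2880
R2=8<<3=64
R5=34>>2=8
R6=2880+11=2891
R2=64*7=448
R5=8^16=24
halt.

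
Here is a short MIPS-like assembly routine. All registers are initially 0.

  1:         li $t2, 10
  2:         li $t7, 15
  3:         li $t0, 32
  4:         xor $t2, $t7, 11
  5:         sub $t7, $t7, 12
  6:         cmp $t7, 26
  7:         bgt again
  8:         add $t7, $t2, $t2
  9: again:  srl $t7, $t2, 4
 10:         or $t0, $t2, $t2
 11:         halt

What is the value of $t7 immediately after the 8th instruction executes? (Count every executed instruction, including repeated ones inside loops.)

8

$t2=10
$t7=15
$t0=32
$t2=15^11=4
$t7=15-12=3
cmp $t7, 26  (cmp 3,26)
bgt again: not taken
$t7=4+4=8
After step 8: $t7 = 8.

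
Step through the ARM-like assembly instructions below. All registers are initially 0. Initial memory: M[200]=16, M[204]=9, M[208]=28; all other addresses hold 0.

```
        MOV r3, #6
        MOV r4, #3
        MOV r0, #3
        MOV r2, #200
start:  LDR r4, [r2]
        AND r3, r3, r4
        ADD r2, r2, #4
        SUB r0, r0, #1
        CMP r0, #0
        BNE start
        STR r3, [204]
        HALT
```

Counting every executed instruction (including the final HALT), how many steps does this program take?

MOV r3, #6 → r3=6
MOV r4, #3 → r4=3
MOV r0, #3 → r0=3
MOV r2, #200 → r2=200
LDR r4, [r2] → r4=M[200]=16
AND r3, r3, r4 → r3=6&16=0
ADD r2, r2, #4 → r2=200+4=204
SUB r0, r0, #1 → r0=3-1=2
CMP r0, #0  (cmp 2,0)
BNE start: taken
LDR r4, [r2] → r4=M[204]=9
AND r3, r3, r4 → r3=0&9=0
ADD r2, r2, #4 → r2=204+4=208
SUB r0, r0, #1 → r0=2-1=1
CMP r0, #0  (cmp 1,0)
BNE start: taken
LDR r4, [r2] → r4=M[208]=28
AND r3, r3, r4 → r3=0&28=0
ADD r2, r2, #4 → r2=208+4=212
SUB r0, r0, #1 → r0=1-1=0
CMP r0, #0  (cmp 0,0)
BNE start: not taken
STR r3, [204] → M[204]=0
halt.
Total executed instructions: 24.

24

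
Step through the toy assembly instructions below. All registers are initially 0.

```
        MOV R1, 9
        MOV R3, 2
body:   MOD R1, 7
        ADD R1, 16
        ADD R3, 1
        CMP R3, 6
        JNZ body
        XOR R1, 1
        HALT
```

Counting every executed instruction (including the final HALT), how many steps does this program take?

24

MOV R1, 9 → R1=9
MOV R3, 2 → R3=2
MOD R1, 7 → R1=9%7=2
ADD R1, 16 → R1=2+16=18
ADD R3, 1 → R3=2+1=3
CMP R3, 6  (cmp 3,6)
JNZ body: taken
MOD R1, 7 → R1=18%7=4
ADD R1, 16 → R1=4+16=20
ADD R3, 1 → R3=3+1=4
CMP R3, 6  (cmp 4,6)
JNZ body: taken
MOD R1, 7 → R1=20%7=6
ADD R1, 16 → R1=6+16=22
ADD R3, 1 → R3=4+1=5
CMP R3, 6  (cmp 5,6)
JNZ body: taken
MOD R1, 7 → R1=22%7=1
ADD R1, 16 → R1=1+16=17
ADD R3, 1 → R3=5+1=6
CMP R3, 6  (cmp 6,6)
JNZ body: not taken
XOR R1, 1 → R1=17^1=16
halt.
Total executed instructions: 24.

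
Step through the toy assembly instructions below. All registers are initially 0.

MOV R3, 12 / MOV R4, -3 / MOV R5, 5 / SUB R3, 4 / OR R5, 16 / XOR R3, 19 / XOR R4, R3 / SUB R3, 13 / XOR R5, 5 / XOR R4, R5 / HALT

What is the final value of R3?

14

R3=12
R4=-3
R5=5
R3=12-4=8
R5=5|16=21
R3=8^19=27
R4=(-3)^27=-26
R3=27-13=14
R5=21^5=16
R4=(-26)^16=-10
halt.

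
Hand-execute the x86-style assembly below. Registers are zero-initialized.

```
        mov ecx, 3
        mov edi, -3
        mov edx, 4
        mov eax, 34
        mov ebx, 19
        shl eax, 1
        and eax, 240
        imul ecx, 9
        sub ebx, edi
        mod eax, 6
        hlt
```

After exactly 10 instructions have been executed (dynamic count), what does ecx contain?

after mov ecx, 3: ecx=3
after mov edi, -3: edi=-3
after mov edx, 4: edx=4
after mov eax, 34: eax=34
after mov ebx, 19: ebx=19
after shl eax, 1: eax=34<<1=68
after and eax, 240: eax=68&240=64
after imul ecx, 9: ecx=3*9=27
after sub ebx, edi: ebx=19-(-3)=22
after mod eax, 6: eax=64%6=4
After step 10: ecx = 27.

27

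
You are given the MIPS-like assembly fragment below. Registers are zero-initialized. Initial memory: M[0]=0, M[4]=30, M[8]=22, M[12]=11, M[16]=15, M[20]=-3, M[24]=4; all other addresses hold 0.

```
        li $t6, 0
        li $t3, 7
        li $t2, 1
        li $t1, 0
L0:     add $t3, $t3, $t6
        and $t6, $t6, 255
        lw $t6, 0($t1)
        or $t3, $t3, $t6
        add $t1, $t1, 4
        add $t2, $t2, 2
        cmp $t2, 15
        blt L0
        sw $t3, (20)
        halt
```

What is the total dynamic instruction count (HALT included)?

$t6=0
$t3=7
$t2=1
$t1=0
$t3=7+0=7
$t6=0&255=0
$t6=M[0]=0
$t3=7|0=7
$t1=0+4=4
$t2=1+2=3
cmp $t2, 15  (cmp 3,15)
blt L0: taken
$t3=7+0=7
$t6=0&255=0
$t6=M[4]=30
$t3=7|30=31
$t1=4+4=8
$t2=3+2=5
cmp $t2, 15  (cmp 5,15)
blt L0: taken
$t3=31+30=61
$t6=30&255=30
$t6=M[8]=22
$t3=61|22=63
$t1=8+4=12
$t2=5+2=7
cmp $t2, 15  (cmp 7,15)
blt L0: taken
$t3=63+22=85
$t6=22&255=22
$t6=M[12]=11
$t3=85|11=95
$t1=12+4=16
$t2=7+2=9
cmp $t2, 15  (cmp 9,15)
blt L0: taken
$t3=95+11=106
$t6=11&255=11
$t6=M[16]=15
$t3=106|15=111
$t1=16+4=20
$t2=9+2=11
cmp $t2, 15  (cmp 11,15)
blt L0: taken
$t3=111+15=126
$t6=15&255=15
$t6=M[20]=-3
$t3=126|(-3)=-1
$t1=20+4=24
$t2=11+2=13
cmp $t2, 15  (cmp 13,15)
blt L0: taken
$t3=(-1)+(-3)=-4
$t6=(-3)&255=253
$t6=M[24]=4
$t3=(-4)|4=-4
$t1=24+4=28
$t2=13+2=15
cmp $t2, 15  (cmp 15,15)
blt L0: not taken
sw $t3, (20) → M[20]=-4
halt.
Total executed instructions: 62.

62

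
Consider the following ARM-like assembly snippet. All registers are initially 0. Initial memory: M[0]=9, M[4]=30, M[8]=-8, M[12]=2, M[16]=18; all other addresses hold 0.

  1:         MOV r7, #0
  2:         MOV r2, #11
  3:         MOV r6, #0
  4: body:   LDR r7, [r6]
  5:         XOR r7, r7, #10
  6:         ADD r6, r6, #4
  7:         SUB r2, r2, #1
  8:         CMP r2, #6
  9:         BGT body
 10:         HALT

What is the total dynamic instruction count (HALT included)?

r7=0
r2=11
r6=0
r7=M[0]=9
r7=9^10=3
r6=0+4=4
r2=11-1=10
CMP r2, #6  (cmp 10,6)
BGT body: taken
r7=M[4]=30
r7=30^10=20
r6=4+4=8
r2=10-1=9
CMP r2, #6  (cmp 9,6)
BGT body: taken
r7=M[8]=-8
r7=(-8)^10=-14
r6=8+4=12
r2=9-1=8
CMP r2, #6  (cmp 8,6)
BGT body: taken
r7=M[12]=2
r7=2^10=8
r6=12+4=16
r2=8-1=7
CMP r2, #6  (cmp 7,6)
BGT body: taken
r7=M[16]=18
r7=18^10=24
r6=16+4=20
r2=7-1=6
CMP r2, #6  (cmp 6,6)
BGT body: not taken
halt.
Total executed instructions: 34.

34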